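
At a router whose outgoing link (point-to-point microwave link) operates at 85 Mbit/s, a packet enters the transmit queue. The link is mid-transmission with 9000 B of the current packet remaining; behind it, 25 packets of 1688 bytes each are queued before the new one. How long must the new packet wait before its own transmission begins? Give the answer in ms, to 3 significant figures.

Each queued packet: L/R = 13504/85000000 = 0.158871 ms.
25 queued → 3.97176 ms.
Plus remaining 72000 bits of current packet: 0.847059 ms.
Queuing delay = 4.82 ms.

4.82 ms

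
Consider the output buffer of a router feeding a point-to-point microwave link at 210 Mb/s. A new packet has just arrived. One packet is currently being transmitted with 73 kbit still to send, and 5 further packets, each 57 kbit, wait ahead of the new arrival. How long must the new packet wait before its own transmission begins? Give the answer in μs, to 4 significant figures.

Each queued packet: L/R = 57000/210000000 = 271.429 μs.
5 queued → 1357.14 μs.
Plus remaining 73000 bits of current packet: 347.619 μs.
Queuing delay = 1705 μs.

1705 μs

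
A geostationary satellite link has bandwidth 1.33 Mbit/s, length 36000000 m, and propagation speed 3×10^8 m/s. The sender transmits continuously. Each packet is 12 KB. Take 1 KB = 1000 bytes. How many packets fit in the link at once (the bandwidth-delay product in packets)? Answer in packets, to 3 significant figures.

1.66 packets

Propagation delay = 36000000 / 300000000 = 0.12 s.
BDP = R × t_prop = 1330000 × 0.12 = 159600 bits.
In packets of 96000 bits: 1.66 packets.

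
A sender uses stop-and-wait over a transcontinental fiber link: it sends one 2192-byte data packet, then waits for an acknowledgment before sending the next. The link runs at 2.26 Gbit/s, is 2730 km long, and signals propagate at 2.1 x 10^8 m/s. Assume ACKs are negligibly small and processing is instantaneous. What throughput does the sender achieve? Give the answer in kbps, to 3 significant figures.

t_tx = L/R = 17536/2260000000 = 7.75929e-06 s.
t_prop = 2730000/210000000 = 0.013 s; RTT = 0.026 s.
Cycle = t_tx + RTT = 0.0260078 s.
Throughput = L / cycle = 17536 / 0.0260078 = 674 kbps.

674 kbps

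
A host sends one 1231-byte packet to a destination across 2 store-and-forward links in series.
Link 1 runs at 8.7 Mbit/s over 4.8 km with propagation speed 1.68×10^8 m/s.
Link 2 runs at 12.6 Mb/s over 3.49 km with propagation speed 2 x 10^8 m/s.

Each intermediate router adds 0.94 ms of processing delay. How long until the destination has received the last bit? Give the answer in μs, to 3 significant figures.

2900 μs

L = 1231 × 8 = 9848 bits.
Transmission delays (L/R per hop): 1131.95, 781.587 μs; sum = 1913.54 μs.
Propagation delays (d/s per hop): 28.5714, 17.45 μs; sum = 46.0214 μs.
Processing at 1 router(s): 1 × 0.94 ms = 940 μs.
End-to-end = 2900 μs.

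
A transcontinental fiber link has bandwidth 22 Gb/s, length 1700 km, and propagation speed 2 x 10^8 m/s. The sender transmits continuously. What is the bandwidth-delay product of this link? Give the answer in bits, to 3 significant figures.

187000000 bits

Propagation delay = 1700000 / 200000000 = 0.0085 s.
BDP = R × t_prop = 22000000000 × 0.0085 = 187000000 bits.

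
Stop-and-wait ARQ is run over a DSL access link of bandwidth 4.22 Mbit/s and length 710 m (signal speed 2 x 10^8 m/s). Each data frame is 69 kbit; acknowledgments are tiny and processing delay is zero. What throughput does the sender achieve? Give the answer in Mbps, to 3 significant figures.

4.22 Mbps

t_tx = L/R = 69000/4220000 = 0.0163507 s.
t_prop = 710/200000000 = 3.55e-06 s; RTT = 7.1e-06 s.
Cycle = t_tx + RTT = 0.0163578 s.
Throughput = L / cycle = 69000 / 0.0163578 = 4.22 Mbps.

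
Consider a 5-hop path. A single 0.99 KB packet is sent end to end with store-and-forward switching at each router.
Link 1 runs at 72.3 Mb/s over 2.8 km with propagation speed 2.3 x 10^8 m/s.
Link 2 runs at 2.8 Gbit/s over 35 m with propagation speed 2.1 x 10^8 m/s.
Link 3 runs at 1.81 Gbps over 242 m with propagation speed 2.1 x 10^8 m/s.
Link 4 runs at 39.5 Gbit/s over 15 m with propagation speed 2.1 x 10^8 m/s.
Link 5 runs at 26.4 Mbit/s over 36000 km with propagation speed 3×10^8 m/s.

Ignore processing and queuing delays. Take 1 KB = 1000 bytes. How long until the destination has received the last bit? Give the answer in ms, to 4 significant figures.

L = 7920 bits.
Transmission delays (L/R per hop): 0.109544, 0.00282857, 0.00437569, 0.000200506, 0.3 ms; sum = 0.416948 ms.
Propagation delays (d/s per hop): 0.0121739, 0.000166667, 0.00115238, 7.14286e-05, 120 ms; sum = 120.014 ms.
End-to-end = 120.4 ms.

120.4 ms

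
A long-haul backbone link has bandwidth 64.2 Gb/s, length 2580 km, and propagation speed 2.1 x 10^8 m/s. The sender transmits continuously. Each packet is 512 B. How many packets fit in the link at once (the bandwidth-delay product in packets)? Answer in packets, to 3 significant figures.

Propagation delay = 2580000 / 210000000 = 0.0122857 s.
BDP = R × t_prop = 64200000000 × 0.0122857 = 788743000 bits.
In packets of 4096 bits: 193000 packets.

193000 packets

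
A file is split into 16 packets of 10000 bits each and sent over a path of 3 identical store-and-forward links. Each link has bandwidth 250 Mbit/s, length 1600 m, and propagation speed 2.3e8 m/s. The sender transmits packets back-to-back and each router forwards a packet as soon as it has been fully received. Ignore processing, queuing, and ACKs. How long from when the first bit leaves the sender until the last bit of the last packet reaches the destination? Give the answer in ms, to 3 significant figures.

Per-hop transmission t_tx = L/R = 10000/250000000 = 0.04 ms.
Per-hop propagation t_prop = 1600/2.3e+08 = 0.00695652 ms.
Pipeline fill: first packet needs 3·t_tx to clear all hops; remaining 15 packets each add one t_tx.
Total = (3+16-1)·t_tx + 3·t_prop = 18·0.04 + 3·0.00695652 = 0.741 ms.

0.741 ms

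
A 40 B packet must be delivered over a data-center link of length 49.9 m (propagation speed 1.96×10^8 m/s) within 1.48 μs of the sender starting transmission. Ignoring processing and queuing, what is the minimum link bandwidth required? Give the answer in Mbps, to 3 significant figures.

L = 320 bits.
Propagation delay = 49.9 / 196000000 = 0.254592 μs.
Transmission budget = 1.48 − 0.254592 = 1.22541 μs.
R ≥ L / t_tx = 320 bits / 1.22541e-06 s = 261 Mbps.

261 Mbps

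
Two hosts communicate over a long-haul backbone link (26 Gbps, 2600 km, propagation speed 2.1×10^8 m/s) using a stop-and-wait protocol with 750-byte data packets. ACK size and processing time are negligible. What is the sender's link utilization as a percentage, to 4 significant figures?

0.0009319 %

t_tx = L/R = 6000/26000000000 = 2.30769e-07 s.
t_prop = 2600000/210000000 = 0.012381 s; RTT = 0.0247619 s.
Cycle = t_tx + RTT = 0.0247621 s.
Utilization = t_tx / cycle = 2.30769e-07/0.0247621 = 0.0009319 %.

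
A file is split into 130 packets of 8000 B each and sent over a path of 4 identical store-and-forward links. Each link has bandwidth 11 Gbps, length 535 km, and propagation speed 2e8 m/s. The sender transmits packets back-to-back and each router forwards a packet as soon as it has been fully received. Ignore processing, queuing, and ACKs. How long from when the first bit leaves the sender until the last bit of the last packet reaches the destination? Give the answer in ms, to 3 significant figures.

Per-hop transmission t_tx = L/R = 64000/11000000000 = 0.00581818 ms.
Per-hop propagation t_prop = 535000/200000000 = 2.675 ms.
Pipeline fill: first packet needs 4·t_tx to clear all hops; remaining 129 packets each add one t_tx.
Total = (4+130-1)·t_tx + 4·t_prop = 133·0.00581818 + 4·2.675 = 11.5 ms.

11.5 ms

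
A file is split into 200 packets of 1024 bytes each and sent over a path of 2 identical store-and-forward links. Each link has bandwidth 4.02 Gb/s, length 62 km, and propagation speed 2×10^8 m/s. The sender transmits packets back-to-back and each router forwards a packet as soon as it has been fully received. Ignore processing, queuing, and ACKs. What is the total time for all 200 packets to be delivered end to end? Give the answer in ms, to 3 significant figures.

Per-hop transmission t_tx = L/R = 8192/4.02e+09 = 0.00203781 ms.
Per-hop propagation t_prop = 62000/200000000 = 0.31 ms.
Pipeline fill: first packet needs 2·t_tx to clear all hops; remaining 199 packets each add one t_tx.
Total = (2+200-1)·t_tx + 2·t_prop = 201·0.00203781 + 2·0.31 = 1.03 ms.

1.03 ms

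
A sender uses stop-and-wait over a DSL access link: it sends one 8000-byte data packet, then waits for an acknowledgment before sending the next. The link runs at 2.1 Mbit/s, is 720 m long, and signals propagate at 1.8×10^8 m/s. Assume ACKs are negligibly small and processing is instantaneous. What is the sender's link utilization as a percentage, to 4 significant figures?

t_tx = L/R = 64000/2100000 = 0.0304762 s.
t_prop = 720/180000000 = 4e-06 s; RTT = 8e-06 s.
Cycle = t_tx + RTT = 0.0304842 s.
Utilization = t_tx / cycle = 0.0304762/0.0304842 = 99.97 %.

99.97 %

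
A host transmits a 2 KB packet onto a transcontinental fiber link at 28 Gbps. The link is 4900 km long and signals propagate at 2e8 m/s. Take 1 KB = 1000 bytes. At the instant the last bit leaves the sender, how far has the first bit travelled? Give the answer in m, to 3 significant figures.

t_tx = L/R = 16000/28000000000 = 5.71429e-07 s.
Distance = s × t_tx = 200000000 × 5.71429e-07 = 114 m.

114 m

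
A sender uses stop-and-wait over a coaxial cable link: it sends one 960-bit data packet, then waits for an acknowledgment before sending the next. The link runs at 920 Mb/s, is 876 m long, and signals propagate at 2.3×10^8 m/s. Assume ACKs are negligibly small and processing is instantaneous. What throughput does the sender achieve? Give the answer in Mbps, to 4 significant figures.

110.8 Mbps

t_tx = L/R = 960/920000000 = 1.04348e-06 s.
t_prop = 876/2.3e+08 = 3.8087e-06 s; RTT = 7.61739e-06 s.
Cycle = t_tx + RTT = 8.66087e-06 s.
Throughput = L / cycle = 960 / 8.66087e-06 = 110.8 Mbps.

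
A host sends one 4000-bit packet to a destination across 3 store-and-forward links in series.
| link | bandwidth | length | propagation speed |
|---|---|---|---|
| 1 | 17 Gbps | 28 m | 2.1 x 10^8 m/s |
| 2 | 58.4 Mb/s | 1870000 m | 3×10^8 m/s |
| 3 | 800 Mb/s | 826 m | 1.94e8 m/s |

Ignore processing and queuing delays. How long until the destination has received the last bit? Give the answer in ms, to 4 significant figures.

6.311 ms

Transmission delays (L/R per hop): 0.000235294, 0.0684932, 0.005 ms; sum = 0.0737284 ms.
Propagation delays (d/s per hop): 0.000133333, 6.23333, 0.00425773 ms; sum = 6.23772 ms.
End-to-end = 6.311 ms.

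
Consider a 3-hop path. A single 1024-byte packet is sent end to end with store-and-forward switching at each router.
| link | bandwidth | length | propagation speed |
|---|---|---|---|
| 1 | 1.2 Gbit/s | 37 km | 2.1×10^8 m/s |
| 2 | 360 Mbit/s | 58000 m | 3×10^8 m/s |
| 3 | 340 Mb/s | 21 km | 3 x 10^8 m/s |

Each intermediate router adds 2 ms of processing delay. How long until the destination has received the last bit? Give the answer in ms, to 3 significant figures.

4.49 ms

L = 1024 × 8 = 8192 bits.
Transmission delays (L/R per hop): 0.00682667, 0.0227556, 0.0240941 ms; sum = 0.0536763 ms.
Propagation delays (d/s per hop): 0.17619, 0.193333, 0.07 ms; sum = 0.439524 ms.
Processing at 2 router(s): 2 × 2 ms = 4 ms.
End-to-end = 4.49 ms.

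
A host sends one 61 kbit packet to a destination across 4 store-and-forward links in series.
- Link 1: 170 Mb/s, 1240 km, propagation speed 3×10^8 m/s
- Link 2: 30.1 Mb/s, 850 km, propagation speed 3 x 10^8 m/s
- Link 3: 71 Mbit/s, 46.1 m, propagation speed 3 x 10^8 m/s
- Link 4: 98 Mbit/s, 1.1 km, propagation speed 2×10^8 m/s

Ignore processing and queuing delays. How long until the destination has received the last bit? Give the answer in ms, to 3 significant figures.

L = 61000 bits.
Transmission delays (L/R per hop): 0.358824, 2.02658, 0.859155, 0.622449 ms; sum = 3.86701 ms.
Propagation delays (d/s per hop): 4.13333, 2.83333, 0.000153667, 0.0055 ms; sum = 6.97232 ms.
End-to-end = 10.8 ms.

10.8 ms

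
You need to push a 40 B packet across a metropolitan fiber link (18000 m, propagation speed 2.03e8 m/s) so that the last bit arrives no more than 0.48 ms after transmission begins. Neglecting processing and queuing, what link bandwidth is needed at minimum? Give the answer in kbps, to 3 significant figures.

818 kbps

L = 320 bits.
Propagation delay = 18000 / 2.03e+08 = 0.08867 ms.
Transmission budget = 0.48 − 0.08867 = 0.39133 ms.
R ≥ L / t_tx = 320 bits / 0.00039133 s = 818 kbps.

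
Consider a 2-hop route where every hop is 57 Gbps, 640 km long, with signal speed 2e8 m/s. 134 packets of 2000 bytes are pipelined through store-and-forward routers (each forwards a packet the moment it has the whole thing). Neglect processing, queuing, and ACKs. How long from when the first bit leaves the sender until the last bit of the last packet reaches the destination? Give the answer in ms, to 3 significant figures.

Per-hop transmission t_tx = L/R = 16000/57000000000 = 0.000280702 ms.
Per-hop propagation t_prop = 640000/200000000 = 3.2 ms.
Pipeline fill: first packet needs 2·t_tx to clear all hops; remaining 133 packets each add one t_tx.
Total = (2+134-1)·t_tx + 2·t_prop = 135·0.000280702 + 2·3.2 = 6.44 ms.

6.44 ms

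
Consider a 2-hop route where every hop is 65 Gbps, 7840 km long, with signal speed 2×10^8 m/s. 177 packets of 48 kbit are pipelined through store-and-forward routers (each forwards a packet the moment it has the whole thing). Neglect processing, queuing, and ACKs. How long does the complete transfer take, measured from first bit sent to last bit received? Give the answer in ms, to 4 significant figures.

78.53 ms

Per-hop transmission t_tx = L/R = 48000/65000000000 = 0.000738462 ms.
Per-hop propagation t_prop = 7840000/200000000 = 39.2 ms.
Pipeline fill: first packet needs 2·t_tx to clear all hops; remaining 176 packets each add one t_tx.
Total = (2+177-1)·t_tx + 2·t_prop = 178·0.000738462 + 2·39.2 = 78.53 ms.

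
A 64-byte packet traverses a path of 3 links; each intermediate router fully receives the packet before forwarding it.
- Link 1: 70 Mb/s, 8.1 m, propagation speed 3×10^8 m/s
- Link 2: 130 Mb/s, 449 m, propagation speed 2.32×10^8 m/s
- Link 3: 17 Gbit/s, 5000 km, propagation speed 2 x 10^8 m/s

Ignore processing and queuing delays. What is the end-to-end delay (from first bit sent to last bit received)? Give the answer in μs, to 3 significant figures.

25000 μs

L = 64 × 8 = 512 bits.
Transmission delays (L/R per hop): 7.31429, 3.93846, 0.0301176 μs; sum = 11.2829 μs.
Propagation delays (d/s per hop): 0.027, 1.93534, 25000 μs; sum = 25002 μs.
End-to-end = 25000 μs.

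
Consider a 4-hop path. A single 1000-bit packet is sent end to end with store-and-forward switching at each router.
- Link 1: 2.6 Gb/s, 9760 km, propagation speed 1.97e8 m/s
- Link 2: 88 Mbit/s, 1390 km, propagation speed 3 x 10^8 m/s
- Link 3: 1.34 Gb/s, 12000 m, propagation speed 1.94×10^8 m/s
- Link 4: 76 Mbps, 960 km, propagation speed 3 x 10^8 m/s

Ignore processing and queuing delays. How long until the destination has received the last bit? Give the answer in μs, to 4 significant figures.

Transmission delays (L/R per hop): 0.384615, 11.3636, 0.746269, 13.1579 μs; sum = 25.6524 μs.
Propagation delays (d/s per hop): 49543.1, 4633.33, 61.8557, 3200 μs; sum = 57438.3 μs.
End-to-end = 57460 μs.

57460 μs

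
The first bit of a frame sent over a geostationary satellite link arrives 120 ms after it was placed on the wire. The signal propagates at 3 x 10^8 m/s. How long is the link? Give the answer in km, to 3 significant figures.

d = s × t_prop = 300000000 × 0.12 = 36000 km.

36000 km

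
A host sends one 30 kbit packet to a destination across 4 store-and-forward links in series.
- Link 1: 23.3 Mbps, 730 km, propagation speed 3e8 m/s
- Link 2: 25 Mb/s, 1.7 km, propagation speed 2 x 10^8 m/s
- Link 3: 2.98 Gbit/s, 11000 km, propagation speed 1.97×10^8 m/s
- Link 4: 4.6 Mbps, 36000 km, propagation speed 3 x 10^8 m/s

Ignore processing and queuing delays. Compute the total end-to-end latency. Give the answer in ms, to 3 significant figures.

187 ms

L = 30000 bits.
Transmission delays (L/R per hop): 1.28755, 1.2, 0.0100671, 6.52174 ms; sum = 9.01936 ms.
Propagation delays (d/s per hop): 2.43333, 0.0085, 55.8376, 120 ms; sum = 178.279 ms.
End-to-end = 187 ms.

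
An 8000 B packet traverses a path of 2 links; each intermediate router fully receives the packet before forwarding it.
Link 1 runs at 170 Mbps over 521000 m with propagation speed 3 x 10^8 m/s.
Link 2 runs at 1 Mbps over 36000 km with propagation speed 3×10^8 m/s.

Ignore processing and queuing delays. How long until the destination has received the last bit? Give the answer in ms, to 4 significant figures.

186.1 ms

L = 8000 × 8 = 64000 bits.
Transmission delays (L/R per hop): 0.376471, 64 ms; sum = 64.3765 ms.
Propagation delays (d/s per hop): 1.73667, 120 ms; sum = 121.737 ms.
End-to-end = 186.1 ms.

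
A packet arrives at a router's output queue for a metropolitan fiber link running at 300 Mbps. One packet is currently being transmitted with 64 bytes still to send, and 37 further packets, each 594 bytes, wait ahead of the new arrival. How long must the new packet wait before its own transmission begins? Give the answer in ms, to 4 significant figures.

0.5878 ms

Each queued packet: L/R = 4752/300000000 = 0.01584 ms.
37 queued → 0.58608 ms.
Plus remaining 512 bits of current packet: 0.00170667 ms.
Queuing delay = 0.5878 ms.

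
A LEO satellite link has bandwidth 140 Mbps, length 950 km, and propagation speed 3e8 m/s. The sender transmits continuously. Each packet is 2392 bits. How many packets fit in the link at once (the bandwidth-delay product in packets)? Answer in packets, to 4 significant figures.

185.3 packets

Propagation delay = 950000 / 300000000 = 0.00316667 s.
BDP = R × t_prop = 140000000 × 0.00316667 = 443333 bits.
In packets of 2392 bits: 185.3 packets.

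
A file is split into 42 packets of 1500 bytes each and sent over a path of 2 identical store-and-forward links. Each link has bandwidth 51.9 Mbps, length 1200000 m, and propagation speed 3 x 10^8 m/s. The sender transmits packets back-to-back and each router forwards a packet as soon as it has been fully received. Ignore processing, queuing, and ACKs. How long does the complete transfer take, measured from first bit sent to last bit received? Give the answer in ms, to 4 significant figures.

Per-hop transmission t_tx = L/R = 12000/51900000 = 0.231214 ms.
Per-hop propagation t_prop = 1200000/300000000 = 4 ms.
Pipeline fill: first packet needs 2·t_tx to clear all hops; remaining 41 packets each add one t_tx.
Total = (2+42-1)·t_tx + 2·t_prop = 43·0.231214 + 2·4 = 17.94 ms.

17.94 ms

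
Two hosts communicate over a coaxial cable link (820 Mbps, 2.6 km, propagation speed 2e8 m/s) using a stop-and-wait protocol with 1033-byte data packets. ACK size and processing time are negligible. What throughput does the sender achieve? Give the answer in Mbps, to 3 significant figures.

229 Mbps

t_tx = L/R = 8264/820000000 = 1.0078e-05 s.
t_prop = 2600/200000000 = 1.3e-05 s; RTT = 2.6e-05 s.
Cycle = t_tx + RTT = 3.6078e-05 s.
Throughput = L / cycle = 8264 / 3.6078e-05 = 229 Mbps.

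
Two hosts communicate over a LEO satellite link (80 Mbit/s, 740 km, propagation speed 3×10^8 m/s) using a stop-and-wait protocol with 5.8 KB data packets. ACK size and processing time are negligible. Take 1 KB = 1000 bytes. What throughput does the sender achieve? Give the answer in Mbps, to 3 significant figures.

t_tx = L/R = 46400/80000000 = 0.00058 s.
t_prop = 740000/300000000 = 0.00246667 s; RTT = 0.00493333 s.
Cycle = t_tx + RTT = 0.00551333 s.
Throughput = L / cycle = 46400 / 0.00551333 = 8.42 Mbps.

8.42 Mbps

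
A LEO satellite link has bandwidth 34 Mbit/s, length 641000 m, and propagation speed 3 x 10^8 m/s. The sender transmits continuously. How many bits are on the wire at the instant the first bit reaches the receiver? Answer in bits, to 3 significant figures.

Propagation delay = 641000 / 300000000 = 0.00213667 s.
BDP = R × t_prop = 34000000 × 0.00213667 = 72646.7 bits.

72600 bits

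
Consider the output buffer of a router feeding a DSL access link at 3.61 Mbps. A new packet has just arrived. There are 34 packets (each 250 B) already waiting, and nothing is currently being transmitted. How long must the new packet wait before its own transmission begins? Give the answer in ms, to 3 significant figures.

Each queued packet: L/R = 2000/3610000 = 0.554017 ms.
34 queued → 18.8366 ms.
Queuing delay = 18.8 ms.

18.8 ms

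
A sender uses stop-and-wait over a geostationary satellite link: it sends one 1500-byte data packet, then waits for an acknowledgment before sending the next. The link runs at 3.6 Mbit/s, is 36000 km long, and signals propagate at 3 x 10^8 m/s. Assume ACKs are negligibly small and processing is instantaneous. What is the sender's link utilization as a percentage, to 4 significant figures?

1.370 %

t_tx = L/R = 12000/3600000 = 0.00333333 s.
t_prop = 36000000/300000000 = 0.12 s; RTT = 0.24 s.
Cycle = t_tx + RTT = 0.243333 s.
Utilization = t_tx / cycle = 0.00333333/0.243333 = 1.370 %.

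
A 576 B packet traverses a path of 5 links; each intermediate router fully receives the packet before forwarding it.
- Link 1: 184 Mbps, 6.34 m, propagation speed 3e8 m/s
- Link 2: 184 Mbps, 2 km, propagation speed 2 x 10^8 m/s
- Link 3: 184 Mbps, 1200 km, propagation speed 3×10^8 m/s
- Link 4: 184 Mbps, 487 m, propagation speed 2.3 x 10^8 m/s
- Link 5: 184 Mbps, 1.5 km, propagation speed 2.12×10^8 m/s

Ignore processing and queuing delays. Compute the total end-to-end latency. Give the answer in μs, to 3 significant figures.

L = 576 × 8 = 4608 bits.
Transmission delay per hop = L/R = 4608/184000000 = 25.0435 μs; 5 hops → 125.217 μs.
Propagation delays (d/s per hop): 0.0211333, 10, 4000, 2.11739, 7.07547 μs; sum = 4019.21 μs.
End-to-end = 4140 μs.

4140 μs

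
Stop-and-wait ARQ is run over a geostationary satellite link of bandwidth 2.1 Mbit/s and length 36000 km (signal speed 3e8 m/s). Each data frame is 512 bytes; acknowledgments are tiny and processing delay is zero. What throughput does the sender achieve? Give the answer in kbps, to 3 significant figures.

t_tx = L/R = 4096/2100000 = 0.00195048 s.
t_prop = 36000000/300000000 = 0.12 s; RTT = 0.24 s.
Cycle = t_tx + RTT = 0.24195 s.
Throughput = L / cycle = 4096 / 0.24195 = 16.9 kbps.

16.9 kbps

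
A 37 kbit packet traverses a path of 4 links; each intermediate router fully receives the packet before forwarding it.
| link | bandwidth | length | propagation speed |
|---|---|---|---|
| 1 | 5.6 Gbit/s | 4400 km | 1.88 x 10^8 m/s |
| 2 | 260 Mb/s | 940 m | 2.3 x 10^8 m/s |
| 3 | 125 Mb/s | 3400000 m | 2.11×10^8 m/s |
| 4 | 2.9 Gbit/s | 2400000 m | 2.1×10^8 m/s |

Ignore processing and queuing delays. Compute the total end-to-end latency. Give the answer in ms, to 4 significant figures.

L = 37000 bits.
Transmission delays (L/R per hop): 0.00660714, 0.142308, 0.296, 0.0127586 ms; sum = 0.457673 ms.
Propagation delays (d/s per hop): 23.4043, 0.00408696, 16.1137, 11.4286 ms; sum = 50.9507 ms.
End-to-end = 51.41 ms.

51.41 ms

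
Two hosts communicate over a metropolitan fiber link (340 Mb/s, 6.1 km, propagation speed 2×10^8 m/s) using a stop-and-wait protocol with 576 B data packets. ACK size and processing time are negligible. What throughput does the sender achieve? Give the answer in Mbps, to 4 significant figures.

61.81 Mbps

t_tx = L/R = 4608/340000000 = 1.35529e-05 s.
t_prop = 6100/200000000 = 3.05e-05 s; RTT = 6.1e-05 s.
Cycle = t_tx + RTT = 7.45529e-05 s.
Throughput = L / cycle = 4608 / 7.45529e-05 = 61.81 Mbps.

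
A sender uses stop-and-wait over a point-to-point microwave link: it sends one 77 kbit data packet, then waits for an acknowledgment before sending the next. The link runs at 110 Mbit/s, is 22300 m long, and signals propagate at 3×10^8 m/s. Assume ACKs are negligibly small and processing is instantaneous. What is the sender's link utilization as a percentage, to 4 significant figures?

82.48 %

t_tx = L/R = 77000/110000000 = 0.0007 s.
t_prop = 22300/300000000 = 7.43333e-05 s; RTT = 0.000148667 s.
Cycle = t_tx + RTT = 0.000848667 s.
Utilization = t_tx / cycle = 0.0007/0.000848667 = 82.48 %.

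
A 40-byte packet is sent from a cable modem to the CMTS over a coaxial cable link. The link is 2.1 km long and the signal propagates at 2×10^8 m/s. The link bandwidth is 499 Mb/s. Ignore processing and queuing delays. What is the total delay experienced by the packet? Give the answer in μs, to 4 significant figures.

L = 40 × 8 = 320 bits.
Transmission delay = L/R = 320 / 499000000 = 0.641283 μs.
Propagation delay = d/s = 2100 m / 200000000 m/s = 10.5 μs.
Total = 11.14 μs.

11.14 μs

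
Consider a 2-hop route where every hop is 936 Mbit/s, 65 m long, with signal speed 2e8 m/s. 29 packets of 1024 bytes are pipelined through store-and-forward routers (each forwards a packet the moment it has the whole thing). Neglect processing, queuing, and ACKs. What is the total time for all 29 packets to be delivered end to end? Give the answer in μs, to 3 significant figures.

263 μs

Per-hop transmission t_tx = L/R = 8192/936000000 = 8.75214 μs.
Per-hop propagation t_prop = 65/200000000 = 0.325 μs.
Pipeline fill: first packet needs 2·t_tx to clear all hops; remaining 28 packets each add one t_tx.
Total = (2+29-1)·t_tx + 2·t_prop = 30·8.75214 + 2·0.325 = 263 μs.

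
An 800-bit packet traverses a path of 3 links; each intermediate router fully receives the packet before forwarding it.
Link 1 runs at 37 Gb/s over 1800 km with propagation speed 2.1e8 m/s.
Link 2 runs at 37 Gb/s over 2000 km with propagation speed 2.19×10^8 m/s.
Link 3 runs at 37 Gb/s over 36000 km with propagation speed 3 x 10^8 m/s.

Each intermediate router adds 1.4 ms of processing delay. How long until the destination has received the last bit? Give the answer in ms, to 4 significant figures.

140.5 ms

Transmission delay per hop = L/R = 800/37000000000 = 2.16216e-05 ms; 3 hops → 6.48649e-05 ms.
Propagation delays (d/s per hop): 8.57143, 9.13242, 120 ms; sum = 137.704 ms.
Processing at 2 router(s): 2 × 1.4 ms = 2.8 ms.
End-to-end = 140.5 ms.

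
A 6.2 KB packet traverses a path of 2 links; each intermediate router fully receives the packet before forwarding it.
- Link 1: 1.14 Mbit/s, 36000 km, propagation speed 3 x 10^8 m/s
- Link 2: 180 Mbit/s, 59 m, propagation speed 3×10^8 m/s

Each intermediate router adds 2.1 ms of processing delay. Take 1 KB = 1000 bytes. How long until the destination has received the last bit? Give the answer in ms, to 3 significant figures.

166 ms

L = 49600 bits.
Transmission delays (L/R per hop): 43.5088, 0.275556 ms; sum = 43.7843 ms.
Propagation delays (d/s per hop): 120, 0.000196667 ms; sum = 120 ms.
Processing at 1 router(s): 1 × 2.1 ms = 2.1 ms.
End-to-end = 166 ms.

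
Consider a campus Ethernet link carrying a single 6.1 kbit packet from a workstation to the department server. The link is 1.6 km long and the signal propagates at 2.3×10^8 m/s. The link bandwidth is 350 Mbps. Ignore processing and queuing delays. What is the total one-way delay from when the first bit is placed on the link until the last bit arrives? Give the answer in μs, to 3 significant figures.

L = 6100 bits.
Transmission delay = L/R = 6100 / 350000000 = 17.4286 μs.
Propagation delay = d/s = 1600 m / 2.3e+08 m/s = 6.95652 μs.
Total = 24.4 μs.

24.4 μs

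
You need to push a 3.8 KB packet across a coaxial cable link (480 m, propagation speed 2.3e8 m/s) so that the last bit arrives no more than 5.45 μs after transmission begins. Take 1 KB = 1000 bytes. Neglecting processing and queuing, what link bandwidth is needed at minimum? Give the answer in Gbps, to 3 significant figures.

L = 30400 bits.
Propagation delay = 480 / 2.3e+08 = 2.08696 μs.
Transmission budget = 5.45 − 2.08696 = 3.36304 μs.
R ≥ L / t_tx = 30400 bits / 3.36304e-06 s = 9.04 Gbps.

9.04 Gbps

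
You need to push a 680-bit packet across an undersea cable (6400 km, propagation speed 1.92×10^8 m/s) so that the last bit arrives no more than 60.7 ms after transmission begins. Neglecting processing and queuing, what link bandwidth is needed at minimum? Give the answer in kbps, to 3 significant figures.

Propagation delay = 6400000 / 192000000 = 33.3333 ms.
Transmission budget = 60.7 − 33.3333 = 27.3667 ms.
R ≥ L / t_tx = 680 bits / 0.0273667 s = 24.8 kbps.

24.8 kbps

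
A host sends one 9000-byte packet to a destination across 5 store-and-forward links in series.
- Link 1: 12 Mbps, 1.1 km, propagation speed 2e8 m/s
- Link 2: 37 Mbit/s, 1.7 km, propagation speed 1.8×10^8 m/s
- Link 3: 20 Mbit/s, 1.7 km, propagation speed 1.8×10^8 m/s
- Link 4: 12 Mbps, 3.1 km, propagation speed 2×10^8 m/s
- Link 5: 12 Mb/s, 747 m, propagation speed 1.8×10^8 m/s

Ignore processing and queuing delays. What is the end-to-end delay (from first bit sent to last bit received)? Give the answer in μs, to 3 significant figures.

23600 μs

L = 9000 × 8 = 72000 bits.
Transmission delays (L/R per hop): 6000, 1945.95, 3600, 6000, 6000 μs; sum = 23545.9 μs.
Propagation delays (d/s per hop): 5.5, 9.44444, 9.44444, 15.5, 4.15 μs; sum = 44.0389 μs.
End-to-end = 23600 μs.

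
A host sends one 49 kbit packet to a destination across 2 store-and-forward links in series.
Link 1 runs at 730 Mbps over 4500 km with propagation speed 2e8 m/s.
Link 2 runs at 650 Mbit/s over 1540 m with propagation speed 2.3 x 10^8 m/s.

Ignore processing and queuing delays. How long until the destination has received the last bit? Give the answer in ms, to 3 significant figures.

22.6 ms

L = 49000 bits.
Transmission delays (L/R per hop): 0.0671233, 0.0753846 ms; sum = 0.142508 ms.
Propagation delays (d/s per hop): 22.5, 0.00669565 ms; sum = 22.5067 ms.
End-to-end = 22.6 ms.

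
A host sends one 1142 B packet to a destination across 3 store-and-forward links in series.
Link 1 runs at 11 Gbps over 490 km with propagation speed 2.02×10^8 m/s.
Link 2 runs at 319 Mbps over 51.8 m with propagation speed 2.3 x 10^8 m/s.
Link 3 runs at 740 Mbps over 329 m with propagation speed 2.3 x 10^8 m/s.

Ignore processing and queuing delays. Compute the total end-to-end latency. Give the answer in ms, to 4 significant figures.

2.469 ms

L = 1142 × 8 = 9136 bits.
Transmission delays (L/R per hop): 0.000830545, 0.0286395, 0.0123459 ms; sum = 0.041816 ms.
Propagation delays (d/s per hop): 2.42574, 0.000225217, 0.00143043 ms; sum = 2.4274 ms.
End-to-end = 2.469 ms.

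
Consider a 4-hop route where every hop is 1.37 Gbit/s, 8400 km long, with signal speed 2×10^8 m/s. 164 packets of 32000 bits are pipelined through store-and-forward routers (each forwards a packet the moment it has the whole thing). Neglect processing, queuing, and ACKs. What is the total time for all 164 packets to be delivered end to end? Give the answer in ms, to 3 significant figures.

172 ms

Per-hop transmission t_tx = L/R = 32000/1370000000 = 0.0233577 ms.
Per-hop propagation t_prop = 8400000/200000000 = 42 ms.
Pipeline fill: first packet needs 4·t_tx to clear all hops; remaining 163 packets each add one t_tx.
Total = (4+164-1)·t_tx + 4·t_prop = 167·0.0233577 + 4·42 = 172 ms.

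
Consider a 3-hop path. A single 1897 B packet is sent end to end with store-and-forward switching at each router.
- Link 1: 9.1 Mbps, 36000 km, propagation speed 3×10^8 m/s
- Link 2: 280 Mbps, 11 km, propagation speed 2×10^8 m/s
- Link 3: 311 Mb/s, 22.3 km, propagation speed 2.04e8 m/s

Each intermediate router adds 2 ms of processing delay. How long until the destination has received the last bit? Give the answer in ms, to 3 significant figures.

L = 1897 × 8 = 15176 bits.
Transmission delays (L/R per hop): 1.66769, 0.0542, 0.0487974 ms; sum = 1.77069 ms.
Propagation delays (d/s per hop): 120, 0.055, 0.109314 ms; sum = 120.164 ms.
Processing at 2 router(s): 2 × 2 ms = 4 ms.
End-to-end = 126 ms.

126 ms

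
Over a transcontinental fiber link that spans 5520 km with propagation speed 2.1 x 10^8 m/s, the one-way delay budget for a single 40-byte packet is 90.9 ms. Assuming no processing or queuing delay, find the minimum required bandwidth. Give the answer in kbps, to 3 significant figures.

L = 320 bits.
Propagation delay = 5520000 / 210000000 = 26.2857 ms.
Transmission budget = 90.9 − 26.2857 = 64.6143 ms.
R ≥ L / t_tx = 320 bits / 0.0646143 s = 4.95 kbps.

4.95 kbps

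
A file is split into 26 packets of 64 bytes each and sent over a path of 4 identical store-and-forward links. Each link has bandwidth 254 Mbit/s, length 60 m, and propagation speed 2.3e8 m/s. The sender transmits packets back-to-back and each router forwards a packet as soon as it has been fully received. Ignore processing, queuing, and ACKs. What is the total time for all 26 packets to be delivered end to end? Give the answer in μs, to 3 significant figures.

59.5 μs

Per-hop transmission t_tx = L/R = 512/254000000 = 2.01575 μs.
Per-hop propagation t_prop = 60/2.3e+08 = 0.26087 μs.
Pipeline fill: first packet needs 4·t_tx to clear all hops; remaining 25 packets each add one t_tx.
Total = (4+26-1)·t_tx + 4·t_prop = 29·2.01575 + 4·0.26087 = 59.5 μs.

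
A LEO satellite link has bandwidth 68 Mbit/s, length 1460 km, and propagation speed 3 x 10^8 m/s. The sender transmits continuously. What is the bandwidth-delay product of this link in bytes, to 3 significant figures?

41400 bytes

Propagation delay = 1460000 / 300000000 = 0.00486667 s.
BDP = R × t_prop = 68000000 × 0.00486667 = 330933 bits.
In bytes: 330933/8 = 41400 bytes.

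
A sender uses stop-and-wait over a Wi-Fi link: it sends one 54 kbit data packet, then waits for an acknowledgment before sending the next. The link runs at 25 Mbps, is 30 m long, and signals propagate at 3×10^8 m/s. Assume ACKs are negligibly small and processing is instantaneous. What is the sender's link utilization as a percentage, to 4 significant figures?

t_tx = L/R = 54000/25000000 = 0.00216 s.
t_prop = 30/300000000 = 1e-07 s; RTT = 2e-07 s.
Cycle = t_tx + RTT = 0.0021602 s.
Utilization = t_tx / cycle = 0.00216/0.0021602 = 99.99 %.

99.99 %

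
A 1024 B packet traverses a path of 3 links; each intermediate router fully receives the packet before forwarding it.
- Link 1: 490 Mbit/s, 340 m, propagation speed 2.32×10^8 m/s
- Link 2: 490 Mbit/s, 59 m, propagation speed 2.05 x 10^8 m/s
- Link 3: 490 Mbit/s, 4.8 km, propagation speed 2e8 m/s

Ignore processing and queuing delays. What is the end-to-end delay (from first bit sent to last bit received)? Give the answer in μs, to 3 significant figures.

75.9 μs

L = 1024 × 8 = 8192 bits.
Transmission delay per hop = L/R = 8192/490000000 = 16.7184 μs; 3 hops → 50.1551 μs.
Propagation delays (d/s per hop): 1.46552, 0.287805, 24 μs; sum = 25.7533 μs.
End-to-end = 75.9 μs.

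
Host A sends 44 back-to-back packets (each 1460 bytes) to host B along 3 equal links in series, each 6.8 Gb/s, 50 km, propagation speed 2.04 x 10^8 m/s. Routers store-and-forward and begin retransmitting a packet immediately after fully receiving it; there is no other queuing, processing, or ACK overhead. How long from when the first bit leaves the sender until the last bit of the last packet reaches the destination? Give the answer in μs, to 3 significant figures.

814 μs

Per-hop transmission t_tx = L/R = 11680/6800000000 = 1.71765 μs.
Per-hop propagation t_prop = 50000/204000000 = 245.098 μs.
Pipeline fill: first packet needs 3·t_tx to clear all hops; remaining 43 packets each add one t_tx.
Total = (3+44-1)·t_tx + 3·t_prop = 46·1.71765 + 3·245.098 = 814 μs.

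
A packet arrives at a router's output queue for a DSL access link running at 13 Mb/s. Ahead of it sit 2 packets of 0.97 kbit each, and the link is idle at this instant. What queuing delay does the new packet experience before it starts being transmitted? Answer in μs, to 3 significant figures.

Each queued packet: L/R = 970/13000000 = 74.6154 μs.
2 queued → 149.231 μs.
Queuing delay = 149 μs.

149 μs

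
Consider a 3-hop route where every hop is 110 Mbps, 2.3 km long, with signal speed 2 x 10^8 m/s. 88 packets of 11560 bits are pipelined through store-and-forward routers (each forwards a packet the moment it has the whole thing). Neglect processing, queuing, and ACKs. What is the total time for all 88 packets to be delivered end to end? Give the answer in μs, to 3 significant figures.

9490 μs

Per-hop transmission t_tx = L/R = 11560/110000000 = 105.091 μs.
Per-hop propagation t_prop = 2300/200000000 = 11.5 μs.
Pipeline fill: first packet needs 3·t_tx to clear all hops; remaining 87 packets each add one t_tx.
Total = (3+88-1)·t_tx + 3·t_prop = 90·105.091 + 3·11.5 = 9490 μs.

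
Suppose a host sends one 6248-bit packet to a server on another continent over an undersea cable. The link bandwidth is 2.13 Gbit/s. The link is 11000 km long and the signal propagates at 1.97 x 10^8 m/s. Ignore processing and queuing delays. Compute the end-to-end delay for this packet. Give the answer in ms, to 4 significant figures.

Transmission delay = L/R = 6248 / 2130000000 = 0.00293333 ms.
Propagation delay = d/s = 11000000 m / 197000000 m/s = 55.8376 ms.
Total = 55.84 ms.

55.84 ms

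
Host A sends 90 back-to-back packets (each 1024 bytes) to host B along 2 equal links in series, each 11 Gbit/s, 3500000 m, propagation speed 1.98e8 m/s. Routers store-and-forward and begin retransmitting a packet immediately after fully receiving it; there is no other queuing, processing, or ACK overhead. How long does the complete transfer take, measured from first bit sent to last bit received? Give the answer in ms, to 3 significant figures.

Per-hop transmission t_tx = L/R = 8192/11000000000 = 0.000744727 ms.
Per-hop propagation t_prop = 3500000/198000000 = 17.6768 ms.
Pipeline fill: first packet needs 2·t_tx to clear all hops; remaining 89 packets each add one t_tx.
Total = (2+90-1)·t_tx + 2·t_prop = 91·0.000744727 + 2·17.6768 = 35.4 ms.

35.4 ms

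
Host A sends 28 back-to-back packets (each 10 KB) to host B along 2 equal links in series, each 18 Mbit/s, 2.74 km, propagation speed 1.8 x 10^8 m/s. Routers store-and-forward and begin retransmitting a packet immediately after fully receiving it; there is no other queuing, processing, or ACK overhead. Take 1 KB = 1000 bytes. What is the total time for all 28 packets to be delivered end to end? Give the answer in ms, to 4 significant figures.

Per-hop transmission t_tx = L/R = 80000/18000000 = 4.44444 ms.
Per-hop propagation t_prop = 2740/180000000 = 0.0152222 ms.
Pipeline fill: first packet needs 2·t_tx to clear all hops; remaining 27 packets each add one t_tx.
Total = (2+28-1)·t_tx + 2·t_prop = 29·4.44444 + 2·0.0152222 = 128.9 ms.

128.9 ms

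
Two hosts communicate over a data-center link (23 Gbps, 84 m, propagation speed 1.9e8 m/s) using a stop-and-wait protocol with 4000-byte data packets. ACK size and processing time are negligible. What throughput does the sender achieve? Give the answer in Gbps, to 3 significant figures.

t_tx = L/R = 32000/23000000000 = 1.3913e-06 s.
t_prop = 84/190000000 = 4.42105e-07 s; RTT = 8.84211e-07 s.
Cycle = t_tx + RTT = 2.27551e-06 s.
Throughput = L / cycle = 32000 / 2.27551e-06 = 14.1 Gbps.

14.1 Gbps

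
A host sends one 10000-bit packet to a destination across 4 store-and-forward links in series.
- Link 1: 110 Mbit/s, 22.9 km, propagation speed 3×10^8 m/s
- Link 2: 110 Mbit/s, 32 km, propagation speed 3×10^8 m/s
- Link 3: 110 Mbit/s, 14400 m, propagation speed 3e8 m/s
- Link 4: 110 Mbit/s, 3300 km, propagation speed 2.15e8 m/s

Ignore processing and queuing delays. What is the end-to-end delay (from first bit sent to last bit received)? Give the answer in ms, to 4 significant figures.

15.94 ms

Transmission delay per hop = L/R = 10000/110000000 = 0.0909091 ms; 4 hops → 0.363636 ms.
Propagation delays (d/s per hop): 0.0763333, 0.106667, 0.048, 15.3488 ms; sum = 15.5798 ms.
End-to-end = 15.94 ms.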